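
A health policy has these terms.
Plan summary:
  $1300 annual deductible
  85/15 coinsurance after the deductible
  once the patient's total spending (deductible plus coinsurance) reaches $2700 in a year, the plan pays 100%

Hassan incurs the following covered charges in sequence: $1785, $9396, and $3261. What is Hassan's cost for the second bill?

#1 ($1785): $1300 to deductible, leaving $485; coinsurance $485 × 15% = $72.75. Patient owes $1372.75 (running OOP $1372.75).
#2 ($9396): deductible met; 15% of $9396 = $1409.40. Adding that to $1372.75 gives $2782.15, past the $2700 cap; patient pays only $2700 − $1372.75 = $1327.25.

$1327.25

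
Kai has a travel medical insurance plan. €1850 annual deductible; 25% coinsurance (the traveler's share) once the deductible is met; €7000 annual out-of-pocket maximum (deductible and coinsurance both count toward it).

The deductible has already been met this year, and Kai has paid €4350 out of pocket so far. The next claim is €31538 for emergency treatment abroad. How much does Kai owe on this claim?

€2650

The deductible is already satisfied, so the full bill goes to coinsurance.
Traveler's 25% share of €31538 is €7884.50.
Year-to-date out-of-pocket would reach €4350 + €7884.50 = €12234.50, above the €7000 maximum, so the traveler pays only €7000 − €4350 = €2650.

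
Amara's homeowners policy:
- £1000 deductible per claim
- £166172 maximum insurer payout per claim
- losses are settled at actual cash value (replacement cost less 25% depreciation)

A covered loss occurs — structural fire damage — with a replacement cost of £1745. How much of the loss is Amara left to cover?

At 25% depreciation, ACV = £1745 − £436.25 = £1308.75.
Subtract the deductible: £1308.75 − £1000 = £308.75.
That's under the £166172 cap, so the insurer reimburses the full £308.75.
Homeowner's share is the uncovered remainder: £1745 − £308.75 = £1436.25.

£1436.25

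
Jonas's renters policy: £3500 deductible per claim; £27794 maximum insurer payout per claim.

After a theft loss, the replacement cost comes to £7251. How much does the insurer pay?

After the deductible, £7251 − £3500 = £3751 remains.
£3751 is within the £27794 limit, so the insurer pays £3751.

£3751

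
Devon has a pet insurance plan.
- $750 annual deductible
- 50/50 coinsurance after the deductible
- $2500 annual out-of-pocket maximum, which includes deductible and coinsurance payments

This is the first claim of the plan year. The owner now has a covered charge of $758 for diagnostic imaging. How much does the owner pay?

$754

Deductible not yet touched, so the first $750 of the bill goes to the deductible.
The remaining $8 (= $758 − $750) moves to coinsurance.
50% of $8 = $4 falls to the owner.
Owner responsibility before any cap: $750 + $4 = $754.
Total out-of-pocket so far would be $0 + $754 = $754, below the $2500 cap — no reduction.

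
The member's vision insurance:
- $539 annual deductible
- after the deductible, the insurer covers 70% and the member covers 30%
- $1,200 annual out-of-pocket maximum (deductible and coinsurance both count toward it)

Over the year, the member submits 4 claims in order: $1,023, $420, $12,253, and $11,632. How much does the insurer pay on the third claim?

Bill 1, $1,023: $539 finishes the deductible; $484 goes to coinsurance; member's 30% is $145.20. Member pays $684.20; OOP now $684.20. Plan pays $1,023 − $684.20 = $338.80.
Bill 2, $420: 30% coinsurance on $420 = $126. Member pays $126; OOP now $810.20. Insurer: $420 − $126 = $294.
Bill 3, $12,253: deductible already satisfied, so member's share is 30% × $12,253 = $3,675.90. OOP would hit $4,486.10 > $1,200, so the cap limits the member to $1,200 − $810.20 = $389.80. Insurer: $12,253 − $389.80 = $11,863.20.

$11,863.20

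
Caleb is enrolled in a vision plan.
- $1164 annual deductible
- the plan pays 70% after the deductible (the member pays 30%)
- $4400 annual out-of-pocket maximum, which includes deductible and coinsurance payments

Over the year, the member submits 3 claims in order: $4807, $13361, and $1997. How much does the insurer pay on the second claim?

#1 ($4807): $1164 to deductible, leaving $3643; member's 30% is $1092.90. Member pays $2256.90; OOP now $2256.90. Plan pays $4807 − $2256.90 = $2550.10.
#2 ($13361): deductible already satisfied, so member's share is 30% × $13361 = $4008.30. OOP would hit $6265.20 > $4400, so the cap limits the member to $4400 − $2256.90 = $2143.10. Insurer: $13361 − $2143.10 = $11217.90.

$11217.90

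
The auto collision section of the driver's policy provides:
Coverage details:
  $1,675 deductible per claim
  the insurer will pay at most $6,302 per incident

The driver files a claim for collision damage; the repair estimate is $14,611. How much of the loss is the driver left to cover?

$8,309

After the deductible, $14,611 − $1,675 = $12,936 remains.
The $6,302 per-incident cap binds; insurer pays $6,302.
The driver bears the rest of the original loss: $14,611 − $6,302 = $8,309.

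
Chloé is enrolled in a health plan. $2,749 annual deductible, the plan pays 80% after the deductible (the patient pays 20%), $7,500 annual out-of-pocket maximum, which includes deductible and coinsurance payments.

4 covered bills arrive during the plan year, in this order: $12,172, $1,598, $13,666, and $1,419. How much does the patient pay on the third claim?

$2,546.80

Claim 1 ($12,172): $2,749 finishes the deductible; $9,423 goes to coinsurance; coinsurance $9,423 × 20% = $1,884.60. Patient pays $4,633.60; OOP now $4,633.60.
Claim 2 ($1,598): 20% coinsurance on $1,598 = $319.60. Patient pays $319.60; OOP now $4,953.20.
Claim 3 ($13,666): 20% coinsurance on $13,666 = $2,733.20. Adding that to $4,953.20 gives $7,686.40, past the $7,500 cap; patient pays only $7,500 − $4,953.20 = $2,546.80.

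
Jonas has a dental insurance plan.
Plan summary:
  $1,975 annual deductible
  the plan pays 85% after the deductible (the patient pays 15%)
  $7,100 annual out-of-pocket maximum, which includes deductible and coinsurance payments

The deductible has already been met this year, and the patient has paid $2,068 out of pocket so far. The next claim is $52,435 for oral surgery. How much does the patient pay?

$5,032

The deductible is already satisfied, so the full bill goes to coinsurance.
Patient's 15% share of $52,435 is $7,865.25.
That would bring total out-of-pocket to $9,933.25, past the $7,100 cap. The patient is capped at $7,100 − $2,068 = $5,032 on this claim.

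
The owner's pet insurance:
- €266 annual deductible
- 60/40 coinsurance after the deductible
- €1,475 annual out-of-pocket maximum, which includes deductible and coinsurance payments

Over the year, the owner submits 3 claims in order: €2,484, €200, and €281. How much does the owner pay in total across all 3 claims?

€1,345.60

Bill 1, €2,484: €266 to deductible, leaving €2,218; owner's 40% is €887.20. Owner pays €1,153.20; OOP now €1,153.20.
Bill 2, €200: 40% coinsurance on €200 = €80. Cost to owner: €80. OOP to date €1,233.20.
Bill 3, €281: deductible met; 40% of €281 = €112.40. Cost to owner: €112.40. OOP to date €1,345.60.
Summing the owner's payments: €1,153.20 + €80 + €112.40 = €1,345.60.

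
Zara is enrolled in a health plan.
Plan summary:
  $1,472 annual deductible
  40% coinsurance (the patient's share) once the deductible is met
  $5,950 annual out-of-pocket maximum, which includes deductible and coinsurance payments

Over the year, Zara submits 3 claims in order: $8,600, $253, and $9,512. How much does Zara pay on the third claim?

Claim 1 ($8,600): $1,472 finishes the deductible; $7,128 goes to coinsurance; coinsurance $7,128 × 40% = $2,851.20. Patient owes $4,323.20 (running OOP $4,323.20).
Claim 2 ($253): deductible met; 40% of $253 = $101.20. Cost to patient: $101.20. OOP to date $4,424.40.
Claim 3 ($9,512): 40% coinsurance on $9,512 = $3,804.80. Adding that to $4,424.40 gives $8,229.20, past the $5,950 cap; patient pays only $5,950 − $4,424.40 = $1,525.60.

$1,525.60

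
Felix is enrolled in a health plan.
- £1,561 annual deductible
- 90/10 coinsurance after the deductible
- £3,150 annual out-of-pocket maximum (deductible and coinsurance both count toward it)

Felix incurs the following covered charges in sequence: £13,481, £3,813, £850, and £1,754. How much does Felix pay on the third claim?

Claim 1 — £13,481: deductible takes £1,561, £11,920 remains; 10% of £11,920 = £1,192. Patient pays £2,753; OOP now £2,753.
Claim 2 — £3,813: deductible met; 10% of £3,813 = £381.30. Cost to patient: £381.30. OOP to date £3,134.30.
Claim 3 — £850: 10% coinsurance on £850 = £85. Adding that to £3,134.30 gives £3,219.30, past the £3,150 cap; patient pays only £3,150 − £3,134.30 = £15.70.

£15.70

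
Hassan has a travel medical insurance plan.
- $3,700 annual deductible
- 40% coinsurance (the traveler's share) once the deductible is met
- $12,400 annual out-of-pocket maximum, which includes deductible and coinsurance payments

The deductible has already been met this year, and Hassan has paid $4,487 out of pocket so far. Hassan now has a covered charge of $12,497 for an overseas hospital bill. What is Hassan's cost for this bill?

$4,998.80

The deductible is already satisfied, so the full bill goes to coinsurance.
Coinsurance: $12,497 × 40% = $4,998.80.
Total out-of-pocket so far would be $4,487 + $4,998.80 = $9,485.80, below the $12,400 cap — no reduction.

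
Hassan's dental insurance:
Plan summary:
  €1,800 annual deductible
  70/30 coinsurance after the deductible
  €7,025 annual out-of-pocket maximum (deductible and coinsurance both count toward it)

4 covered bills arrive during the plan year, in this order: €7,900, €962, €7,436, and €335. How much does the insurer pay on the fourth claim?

Claim 1 — €7,900: deductible takes €1,800, €6,100 remains; 30% of €6,100 = €1,830. Patient pays €3,630; OOP now €3,630. Insurer: €7,900 − €3,630 = €4,270.
Claim 2 — €962: 30% coinsurance on €962 = €288.60. Cost to patient: €288.60. OOP to date €3,918.60. Insurer: €962 − €288.60 = €673.40.
Claim 3 — €7,436: deductible met; 30% of €7,436 = €2,230.80. Cost to patient: €2,230.80. OOP to date €6,149.40. Plan pays €7,436 − €2,230.80 = €5,205.20.
Claim 4 — €335: 30% coinsurance on €335 = €100.50. Patient owes €100.50 (running OOP €6,249.90). Insurer: €335 − €100.50 = €234.50.

€234.50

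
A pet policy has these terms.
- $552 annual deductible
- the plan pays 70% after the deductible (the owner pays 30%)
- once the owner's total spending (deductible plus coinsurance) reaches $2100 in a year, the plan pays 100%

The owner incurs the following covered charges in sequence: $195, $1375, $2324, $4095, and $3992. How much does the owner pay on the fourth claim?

Claim 1 — $195: entire amount goes to the deductible. Cost to owner: $195. OOP to date $195.
Claim 2 — $1375: $357 to deductible, leaving $1018; 30% of $1018 = $305.40. Owner pays $662.40; OOP now $857.40.
Claim 3 — $2324: 30% coinsurance on $2324 = $697.20. Cost to owner: $697.20. OOP to date $1554.60.
Claim 4 — $4095: deductible met; 30% of $4095 = $1228.50. That would push OOP to $2783.10, over the $2100 cap, so owner pays $2100 − $1554.60 = $545.40.

$545.40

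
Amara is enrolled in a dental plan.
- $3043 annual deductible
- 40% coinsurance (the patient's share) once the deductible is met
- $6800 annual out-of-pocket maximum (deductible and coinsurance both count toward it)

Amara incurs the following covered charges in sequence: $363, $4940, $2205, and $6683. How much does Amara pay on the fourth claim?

Bill 1, $363: all of it applies to the deductible. Patient owes $363 (running OOP $363).
Bill 2, $4940: deductible takes $2680, $2260 remains; patient's 40% is $904. Patient pays $3584; OOP now $3947.
Bill 3, $2205: deductible already satisfied, so patient's share is 40% × $2205 = $882. Cost to patient: $882. OOP to date $4829.
Bill 4, $6683: deductible already satisfied, so patient's share is 40% × $6683 = $2673.20. OOP would hit $7502.20 > $6800, so the cap limits the patient to $6800 − $4829 = $1971.

$1971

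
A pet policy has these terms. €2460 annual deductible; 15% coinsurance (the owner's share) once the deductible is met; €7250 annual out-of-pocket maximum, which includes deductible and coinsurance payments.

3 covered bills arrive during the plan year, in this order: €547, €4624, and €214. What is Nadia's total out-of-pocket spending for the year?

€2898.75

Claim 1 — €547: entire amount goes to the deductible. Owner pays €547; OOP now €547.
Claim 2 — €4624: €1913 to deductible, leaving €2711; coinsurance €2711 × 15% = €406.65. Owner pays €2319.65; OOP now €2866.65.
Claim 3 — €214: deductible already satisfied, so owner's share is 15% × €214 = €32.10. Cost to owner: €32.10. OOP to date €2898.75.
Summing the owner's payments: €547 + €2319.65 + €32.10 = €2898.75.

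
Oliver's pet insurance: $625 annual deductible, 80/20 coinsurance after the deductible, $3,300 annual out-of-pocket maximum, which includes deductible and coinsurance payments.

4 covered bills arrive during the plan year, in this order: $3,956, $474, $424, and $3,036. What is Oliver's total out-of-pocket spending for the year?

Claim 1 ($3,956): $625 finishes the deductible; $3,331 goes to coinsurance; owner's 20% is $666.20. Owner owes $1,291.20 (running OOP $1,291.20).
Claim 2 ($474): 20% coinsurance on $474 = $94.80. Owner pays $94.80; OOP now $1,386.
Claim 3 ($424): 20% coinsurance on $424 = $84.80. Owner pays $84.80; OOP now $1,470.80.
Claim 4 ($3,036): 20% coinsurance on $3,036 = $607.20. Cost to owner: $607.20. OOP to date $2,078.
Total paid by the owner: $1,291.20 + $94.80 + $84.80 + $607.20 = $2,078.

$2,078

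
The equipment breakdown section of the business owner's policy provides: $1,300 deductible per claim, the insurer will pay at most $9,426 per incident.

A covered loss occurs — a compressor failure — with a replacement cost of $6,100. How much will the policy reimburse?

$4,800

After the deductible, $6,100 − $1,300 = $4,800 remains.
That's under the $9,426 cap, so the insurer reimburses the full $4,800.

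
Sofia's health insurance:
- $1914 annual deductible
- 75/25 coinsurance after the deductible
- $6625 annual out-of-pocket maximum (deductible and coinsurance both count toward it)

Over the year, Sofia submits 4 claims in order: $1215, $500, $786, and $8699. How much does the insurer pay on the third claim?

$440.25

Bill 1, $1215: entire amount goes to the deductible. Patient owes $1215 (running OOP $1215). Plan pays $1215 − $1215 = $0.
Bill 2, $500: entire amount goes to the deductible. Patient pays $500; OOP now $1715. Plan pays $500 − $500 = $0.
Bill 3, $786: $199 to deductible, leaving $587; patient's 25% is $146.75. Cost to patient: $345.75. OOP to date $2060.75. Insurer: $786 − $345.75 = $440.25.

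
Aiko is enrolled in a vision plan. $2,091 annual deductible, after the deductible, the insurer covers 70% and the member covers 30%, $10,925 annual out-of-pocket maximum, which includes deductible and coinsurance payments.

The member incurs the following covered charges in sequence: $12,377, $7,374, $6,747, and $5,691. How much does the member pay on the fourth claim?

#1 ($12,377): deductible takes $2,091, $10,286 remains; coinsurance $10,286 × 30% = $3,085.80. Member pays $5,176.80; OOP now $5,176.80.
#2 ($7,374): 30% coinsurance on $7,374 = $2,212.20. Member pays $2,212.20; OOP now $7,389.
#3 ($6,747): 30% coinsurance on $6,747 = $2,024.10. Member pays $2,024.10; OOP now $9,413.10.
#4 ($5,691): deductible already satisfied, so member's share is 30% × $5,691 = $1,707.30. Adding that to $9,413.10 gives $11,120.40, past the $10,925 cap; member pays only $10,925 − $9,413.10 = $1,511.90.

$1,511.90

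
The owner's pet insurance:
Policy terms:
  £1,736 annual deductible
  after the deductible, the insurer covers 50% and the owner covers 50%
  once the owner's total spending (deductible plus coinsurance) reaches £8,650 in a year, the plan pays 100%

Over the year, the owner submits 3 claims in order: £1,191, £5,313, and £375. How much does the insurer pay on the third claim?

£187.50

Bill 1, £1,191: entire amount goes to the deductible. Cost to owner: £1,191. OOP to date £1,191. Plan pays £1,191 − £1,191 = £0.
Bill 2, £5,313: deductible takes £545, £4,768 remains; owner's 50% is £2,384. Cost to owner: £2,929. OOP to date £4,120. Plan pays £5,313 − £2,929 = £2,384.
Bill 3, £375: deductible already satisfied, so owner's share is 50% × £375 = £187.50. Owner owes £187.50 (running OOP £4,307.50). Plan pays £375 − £187.50 = £187.50.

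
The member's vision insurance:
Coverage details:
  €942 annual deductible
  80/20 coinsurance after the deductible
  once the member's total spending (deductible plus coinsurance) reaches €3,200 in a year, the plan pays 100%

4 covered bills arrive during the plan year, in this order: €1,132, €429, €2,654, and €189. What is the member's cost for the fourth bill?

Claim 1 — €1,132: deductible takes €942, €190 remains; member's 20% is €38. Cost to member: €980. OOP to date €980.
Claim 2 — €429: deductible already satisfied, so member's share is 20% × €429 = €85.80. Member pays €85.80; OOP now €1,065.80.
Claim 3 — €2,654: 20% coinsurance on €2,654 = €530.80. Member owes €530.80 (running OOP €1,596.60).
Claim 4 — €189: deductible already satisfied, so member's share is 20% × €189 = €37.80. Member owes €37.80 (running OOP €1,634.40).

€37.80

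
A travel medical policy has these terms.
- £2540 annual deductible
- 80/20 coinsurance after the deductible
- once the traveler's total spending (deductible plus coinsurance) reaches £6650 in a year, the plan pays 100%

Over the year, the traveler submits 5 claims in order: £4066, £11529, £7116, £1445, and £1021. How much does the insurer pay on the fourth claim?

#1 (£4066): £2540 to deductible, leaving £1526; 20% of £1526 = £305.20. Traveler owes £2845.20 (running OOP £2845.20). Insurer: £4066 − £2845.20 = £1220.80.
#2 (£11529): deductible already satisfied, so traveler's share is 20% × £11529 = £2305.80. Traveler owes £2305.80 (running OOP £5151). Insurer: £11529 − £2305.80 = £9223.20.
#3 (£7116): deductible already satisfied, so traveler's share is 20% × £7116 = £1423.20. Traveler pays £1423.20; OOP now £6574.20. Insurer: £7116 − £1423.20 = £5692.80.
#4 (£1445): deductible met; 20% of £1445 = £289. Adding that to £6574.20 gives £6863.20, past the £6650 cap; traveler pays only £6650 − £6574.20 = £75.80. Plan pays £1445 − £75.80 = £1369.20.

£1369.20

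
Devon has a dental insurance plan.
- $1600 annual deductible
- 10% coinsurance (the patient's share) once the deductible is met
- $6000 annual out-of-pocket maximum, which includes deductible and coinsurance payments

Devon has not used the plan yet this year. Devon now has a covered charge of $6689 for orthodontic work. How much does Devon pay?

Nothing has been paid toward the $1600 deductible, so the first $1600 of this charge is applied there.
That leaves $6689 − $1600 = $5089 for coinsurance.
Coinsurance: $5089 × 10% = $508.90.
Patient responsibility before any cap: $1600 + $508.90 = $2108.90.
Cumulative spending $0 + $2108.90 = $2108.90 stays under the $6000 maximum.

$2108.90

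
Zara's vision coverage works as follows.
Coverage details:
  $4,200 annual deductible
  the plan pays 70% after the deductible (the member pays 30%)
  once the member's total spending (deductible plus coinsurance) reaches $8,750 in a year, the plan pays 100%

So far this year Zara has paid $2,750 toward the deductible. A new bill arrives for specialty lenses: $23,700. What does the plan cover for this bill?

Remaining deductible: $4,200 − $2,750 = $1,450.
The remaining $22,250 (= $23,700 − $1,450) moves to coinsurance.
30% of $22,250 = $6,675 falls to the member.
That puts the member's cost at $1,450 + $6,675 = $8,125 before any cap.
Year-to-date out-of-pocket would reach $2,750 + $8,125 = $10,875, above the $8,750 maximum, so the member pays only $8,750 − $2,750 = $6,000.
The plan picks up $23,700 − $6,000 = $17,700.

$17,700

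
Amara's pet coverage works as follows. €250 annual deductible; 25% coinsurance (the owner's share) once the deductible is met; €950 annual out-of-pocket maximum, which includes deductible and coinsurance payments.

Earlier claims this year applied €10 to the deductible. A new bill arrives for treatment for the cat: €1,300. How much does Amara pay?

€505

€10 of the €250 deductible is already met, leaving €240.
That leaves €1,300 − €240 = €1,060 for coinsurance.
25% of €1,060 = €265 falls to the owner.
Owner responsibility before any cap: €240 + €265 = €505.
Total out-of-pocket so far would be €10 + €505 = €515, below the €950 cap — no reduction.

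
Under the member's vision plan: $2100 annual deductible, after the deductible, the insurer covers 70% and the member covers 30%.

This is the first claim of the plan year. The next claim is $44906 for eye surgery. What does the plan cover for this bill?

Deductible not yet touched, so the first $2100 of the bill goes to the deductible.
The remaining $42806 (= $44906 − $2100) moves to coinsurance.
30% of $42806 = $12841.80 falls to the member.
So the member owes $2100 + $12841.80 = $14941.80.
Insurer pays the balance: $44906 − $14941.80 = $29964.20.

$29964.20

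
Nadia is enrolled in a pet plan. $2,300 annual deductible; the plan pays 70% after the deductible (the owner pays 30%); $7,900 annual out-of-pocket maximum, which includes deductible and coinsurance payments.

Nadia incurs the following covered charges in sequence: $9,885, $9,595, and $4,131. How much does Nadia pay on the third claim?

#1 ($9,885): deductible takes $2,300, $7,585 remains; coinsurance $7,585 × 30% = $2,275.50. Owner pays $4,575.50; OOP now $4,575.50.
#2 ($9,595): 30% coinsurance on $9,595 = $2,878.50. Owner pays $2,878.50; OOP now $7,454.
#3 ($4,131): 30% coinsurance on $4,131 = $1,239.30. Adding that to $7,454 gives $8,693.30, past the $7,900 cap; owner pays only $7,900 − $7,454 = $446.

$446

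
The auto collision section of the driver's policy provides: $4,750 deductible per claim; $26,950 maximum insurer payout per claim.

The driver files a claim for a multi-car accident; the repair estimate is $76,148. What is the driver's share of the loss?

$49,198

Subtract the deductible: $76,148 − $4,750 = $71,398.
Since $71,398 > $26,950, the payout is capped at $26,950.
The driver bears the rest of the original loss: $76,148 − $26,950 = $49,198.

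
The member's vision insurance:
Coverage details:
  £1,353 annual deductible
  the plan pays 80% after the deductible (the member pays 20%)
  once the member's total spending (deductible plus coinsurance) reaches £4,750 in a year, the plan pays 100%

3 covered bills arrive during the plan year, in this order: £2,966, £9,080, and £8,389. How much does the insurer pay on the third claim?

Claim 1 (£2,966): £1,353 finishes the deductible; £1,613 goes to coinsurance; coinsurance £1,613 × 20% = £322.60. Member pays £1,675.60; OOP now £1,675.60. Plan pays £2,966 − £1,675.60 = £1,290.40.
Claim 2 (£9,080): 20% coinsurance on £9,080 = £1,816. Member pays £1,816; OOP now £3,491.60. Plan pays £9,080 − £1,816 = £7,264.
Claim 3 (£8,389): 20% coinsurance on £8,389 = £1,677.80. OOP would hit £5,169.40 > £4,750, so the cap limits the member to £4,750 − £3,491.60 = £1,258.40. Plan pays £8,389 − £1,258.40 = £7,130.60.

£7,130.60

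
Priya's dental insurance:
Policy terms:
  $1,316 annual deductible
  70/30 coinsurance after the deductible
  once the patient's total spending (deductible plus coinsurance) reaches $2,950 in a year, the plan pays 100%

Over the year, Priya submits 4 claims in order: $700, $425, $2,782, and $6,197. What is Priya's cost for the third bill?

$968.30

Claim 1 — $700: all of it applies to the deductible. Cost to patient: $700. OOP to date $700.
Claim 2 — $425: all of it applies to the deductible. Patient pays $425; OOP now $1,125.
Claim 3 — $2,782: $191 finishes the deductible; $2,591 goes to coinsurance; 30% of $2,591 = $777.30. Cost to patient: $968.30. OOP to date $2,093.30.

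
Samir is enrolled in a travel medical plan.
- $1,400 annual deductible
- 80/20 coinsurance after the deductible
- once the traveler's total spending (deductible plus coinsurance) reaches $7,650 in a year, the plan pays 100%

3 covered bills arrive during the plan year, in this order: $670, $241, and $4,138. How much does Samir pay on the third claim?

Claim 1 — $670: entire amount goes to the deductible. Traveler owes $670 (running OOP $670).
Claim 2 — $241: all of it applies to the deductible. Traveler pays $241; OOP now $911.
Claim 3 — $4,138: $489 to deductible, leaving $3,649; traveler's 20% is $729.80. Traveler owes $1,218.80 (running OOP $2,129.80).

$1,218.80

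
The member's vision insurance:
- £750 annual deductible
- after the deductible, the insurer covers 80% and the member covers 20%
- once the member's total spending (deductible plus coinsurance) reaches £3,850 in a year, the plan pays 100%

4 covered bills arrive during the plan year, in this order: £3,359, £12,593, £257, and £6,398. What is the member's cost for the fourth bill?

Claim 1 (£3,359): £750 to deductible, leaving £2,609; member's 20% is £521.80. Member pays £1,271.80; OOP now £1,271.80.
Claim 2 (£12,593): deductible already satisfied, so member's share is 20% × £12,593 = £2,518.60. Member owes £2,518.60 (running OOP £3,790.40).
Claim 3 (£257): 20% coinsurance on £257 = £51.40. Member pays £51.40; OOP now £3,841.80.
Claim 4 (£6,398): deductible met; 20% of £6,398 = £1,279.60. OOP would hit £5,121.40 > £3,850, so the cap limits the member to £3,850 − £3,841.80 = £8.20.

£8.20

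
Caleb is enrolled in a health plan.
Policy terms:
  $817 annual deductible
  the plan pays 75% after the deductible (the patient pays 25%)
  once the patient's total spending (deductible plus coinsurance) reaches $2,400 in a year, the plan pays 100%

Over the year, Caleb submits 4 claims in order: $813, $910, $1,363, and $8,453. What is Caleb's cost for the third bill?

$340.75

#1 ($813): all of it applies to the deductible. Patient pays $813; OOP now $813.
#2 ($910): $4 finishes the deductible; $906 goes to coinsurance; patient's 25% is $226.50. Patient pays $230.50; OOP now $1,043.50.
#3 ($1,363): deductible met; 25% of $1,363 = $340.75. Patient pays $340.75; OOP now $1,384.25.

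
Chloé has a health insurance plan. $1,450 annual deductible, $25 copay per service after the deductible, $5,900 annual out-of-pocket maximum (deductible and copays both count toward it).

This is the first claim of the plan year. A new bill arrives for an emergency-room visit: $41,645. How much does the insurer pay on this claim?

The full $1,450 deductible is still open; $1,450 of this bill applies to it.
The remaining $40,195 (= $41,645 − $1,450) moves to the copay.
Copay on this service: $25.
Patient responsibility before any cap: $1,450 + $25 = $1,475.
Cumulative spending $0 + $1,475 = $1,475 stays under the $5,900 maximum.
The plan picks up $41,645 − $1,475 = $40,170.

$40,170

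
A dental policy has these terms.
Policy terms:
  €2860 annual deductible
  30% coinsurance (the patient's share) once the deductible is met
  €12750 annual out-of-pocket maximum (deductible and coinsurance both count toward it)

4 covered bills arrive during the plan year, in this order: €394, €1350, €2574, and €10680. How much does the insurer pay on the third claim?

€1020.60

Claim 1 — €394: entire amount goes to the deductible. Patient owes €394 (running OOP €394). Plan pays €394 − €394 = €0.
Claim 2 — €1350: entire amount goes to the deductible. Patient pays €1350; OOP now €1744. Plan pays €1350 − €1350 = €0.
Claim 3 — €2574: deductible takes €1116, €1458 remains; patient's 30% is €437.40. Cost to patient: €1553.40. OOP to date €3297.40. Insurer: €2574 − €1553.40 = €1020.60.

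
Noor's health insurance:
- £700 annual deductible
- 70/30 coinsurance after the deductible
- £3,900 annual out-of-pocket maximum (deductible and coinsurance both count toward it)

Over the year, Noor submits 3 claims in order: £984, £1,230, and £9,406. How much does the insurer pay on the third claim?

£6,660.20

Claim 1 — £984: deductible takes £700, £284 remains; patient's 30% is £85.20. Patient pays £785.20; OOP now £785.20. Plan pays £984 − £785.20 = £198.80.
Claim 2 — £1,230: 30% coinsurance on £1,230 = £369. Patient pays £369; OOP now £1,154.20. Plan pays £1,230 − £369 = £861.
Claim 3 — £9,406: deductible already satisfied, so patient's share is 30% × £9,406 = £2,821.80. That would push OOP to £3,976, over the £3,900 cap, so patient pays £3,900 − £1,154.20 = £2,745.80. Insurer: £9,406 − £2,745.80 = £6,660.20.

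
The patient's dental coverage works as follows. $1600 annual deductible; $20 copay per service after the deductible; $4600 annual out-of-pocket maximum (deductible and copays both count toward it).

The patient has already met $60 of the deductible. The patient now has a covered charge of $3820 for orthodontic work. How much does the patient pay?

$1560

Deductible still to meet: $1600 − $60 = $1540.
That leaves $3820 − $1540 = $2280 for the copay.
Copay on this service: $20.
Patient responsibility before any cap: $1540 + $20 = $1560.
Total out-of-pocket so far would be $60 + $1560 = $1620, below the $4600 cap — no reduction.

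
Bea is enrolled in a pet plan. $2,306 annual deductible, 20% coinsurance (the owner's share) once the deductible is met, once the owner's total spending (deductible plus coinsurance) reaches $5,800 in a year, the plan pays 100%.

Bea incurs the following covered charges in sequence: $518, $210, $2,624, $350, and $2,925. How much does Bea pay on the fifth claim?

$585

Claim 1 — $518: all of it applies to the deductible. Owner owes $518 (running OOP $518).
Claim 2 — $210: fully absorbed by the deductible. Owner pays $210; OOP now $728.
Claim 3 — $2,624: deductible takes $1,578, $1,046 remains; 20% of $1,046 = $209.20. Owner owes $1,787.20 (running OOP $2,515.20).
Claim 4 — $350: deductible already satisfied, so owner's share is 20% × $350 = $70. Owner owes $70 (running OOP $2,585.20).
Claim 5 — $2,925: deductible already satisfied, so owner's share is 20% × $2,925 = $585. Cost to owner: $585. OOP to date $3,170.20.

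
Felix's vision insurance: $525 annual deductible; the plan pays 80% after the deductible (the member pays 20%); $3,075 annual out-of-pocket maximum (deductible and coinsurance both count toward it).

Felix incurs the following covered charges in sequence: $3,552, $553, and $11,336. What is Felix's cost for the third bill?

Claim 1 ($3,552): $525 finishes the deductible; $3,027 goes to coinsurance; member's 20% is $605.40. Member owes $1,130.40 (running OOP $1,130.40).
Claim 2 ($553): deductible met; 20% of $553 = $110.60. Cost to member: $110.60. OOP to date $1,241.
Claim 3 ($11,336): deductible already satisfied, so member's share is 20% × $11,336 = $2,267.20. OOP would hit $3,508.20 > $3,075, so the cap limits the member to $3,075 − $1,241 = $1,834.

$1,834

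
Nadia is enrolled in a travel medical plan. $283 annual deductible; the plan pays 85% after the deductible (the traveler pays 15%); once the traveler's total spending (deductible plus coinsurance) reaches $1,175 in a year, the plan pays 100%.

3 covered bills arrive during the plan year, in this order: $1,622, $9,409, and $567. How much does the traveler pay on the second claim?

$691.15

Claim 1 ($1,622): $283 finishes the deductible; $1,339 goes to coinsurance; coinsurance $1,339 × 15% = $200.85. Traveler pays $483.85; OOP now $483.85.
Claim 2 ($9,409): 15% coinsurance on $9,409 = $1,411.35. That would push OOP to $1,895.20, over the $1,175 cap, so traveler pays $1,175 − $483.85 = $691.15.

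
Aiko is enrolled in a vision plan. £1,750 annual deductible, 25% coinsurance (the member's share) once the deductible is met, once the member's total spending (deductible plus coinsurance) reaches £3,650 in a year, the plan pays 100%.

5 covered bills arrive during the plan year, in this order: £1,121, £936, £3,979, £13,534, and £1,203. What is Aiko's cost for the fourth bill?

£828.50

Bill 1, £1,121: fully absorbed by the deductible. Member owes £1,121 (running OOP £1,121).
Bill 2, £936: deductible takes £629, £307 remains; 25% of £307 = £76.75. Member owes £705.75 (running OOP £1,826.75).
Bill 3, £3,979: deductible met; 25% of £3,979 = £994.75. Member owes £994.75 (running OOP £2,821.50).
Bill 4, £13,534: deductible already satisfied, so member's share is 25% × £13,534 = £3,383.50. That would push OOP to £6,205, over the £3,650 cap, so member pays £3,650 − £2,821.50 = £828.50.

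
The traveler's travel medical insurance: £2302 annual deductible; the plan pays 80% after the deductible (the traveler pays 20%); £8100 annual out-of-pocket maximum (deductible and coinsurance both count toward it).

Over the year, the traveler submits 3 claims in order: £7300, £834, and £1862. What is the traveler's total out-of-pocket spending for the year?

Bill 1, £7300: £2302 to deductible, leaving £4998; traveler's 20% is £999.60. Cost to traveler: £3301.60. OOP to date £3301.60.
Bill 2, £834: 20% coinsurance on £834 = £166.80. Traveler owes £166.80 (running OOP £3468.40).
Bill 3, £1862: deductible met; 20% of £1862 = £372.40. Traveler owes £372.40 (running OOP £3840.80).
Summing the traveler's payments: £3301.60 + £166.80 + £372.40 = £3840.80.

£3840.80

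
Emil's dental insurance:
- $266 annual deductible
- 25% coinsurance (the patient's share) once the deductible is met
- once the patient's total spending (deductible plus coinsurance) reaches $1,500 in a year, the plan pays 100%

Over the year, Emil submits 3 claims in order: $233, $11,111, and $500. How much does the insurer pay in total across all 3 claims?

Claim 1 — $233: all of it applies to the deductible. Cost to patient: $233. OOP to date $233. Plan pays $233 − $233 = $0.
Claim 2 — $11,111: $33 to deductible, leaving $11,078; patient's 25% is $2,769.50. Together that's $33 + $2,769.50 = $2,802.50. Adding that to $233 gives $3,035.50, past the $1,500 cap; patient pays only $1,500 − $233 = $1,267. Insurer: $11,111 − $1,267 = $9,844.
Claim 3 — $500: deductible already satisfied, so patient's share is 25% × $500 = $125. Adding that to $1,500 gives $1,625, past the $1,500 cap; patient pays only $1,500 − $1,500 = $0. Plan pays $500 − $0 = $500.
Insurer total: $0 + $9,844 + $500 = $10,344.

$10,344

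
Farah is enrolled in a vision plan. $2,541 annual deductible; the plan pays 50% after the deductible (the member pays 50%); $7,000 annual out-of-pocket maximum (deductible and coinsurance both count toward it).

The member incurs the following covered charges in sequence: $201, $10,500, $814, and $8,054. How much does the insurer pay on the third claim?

$435

Bill 1, $201: fully absorbed by the deductible. Member pays $201; OOP now $201. Plan pays $201 − $201 = $0.
Bill 2, $10,500: $2,340 finishes the deductible; $8,160 goes to coinsurance; member's 50% is $4,080. Cost to member: $6,420. OOP to date $6,621. Plan pays $10,500 − $6,420 = $4,080.
Bill 3, $814: deductible met; 50% of $814 = $407. OOP would hit $7,028 > $7,000, so the cap limits the member to $7,000 − $6,621 = $379. Insurer: $814 − $379 = $435.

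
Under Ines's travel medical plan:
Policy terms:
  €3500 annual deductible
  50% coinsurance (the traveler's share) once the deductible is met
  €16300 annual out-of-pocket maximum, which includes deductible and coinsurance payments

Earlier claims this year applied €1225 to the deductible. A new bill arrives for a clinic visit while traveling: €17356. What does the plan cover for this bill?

Deductible still to meet: €3500 − €1225 = €2275.
The remaining €15081 (= €17356 − €2275) moves to coinsurance.
Traveler's 50% share of €15081 is €7540.50.
Traveler responsibility before any cap: €2275 + €7540.50 = €9815.50.
Cumulative spending €1225 + €9815.50 = €11040.50 stays under the €16300 maximum.
The insurer covers the remainder: €17356 − €9815.50 = €7540.50.

€7540.50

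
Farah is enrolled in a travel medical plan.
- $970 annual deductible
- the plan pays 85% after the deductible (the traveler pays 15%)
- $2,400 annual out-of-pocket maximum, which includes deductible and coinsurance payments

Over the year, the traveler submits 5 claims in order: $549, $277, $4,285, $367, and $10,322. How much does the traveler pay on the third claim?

$765.15

#1 ($549): entire amount goes to the deductible. Traveler owes $549 (running OOP $549).
#2 ($277): fully absorbed by the deductible. Traveler owes $277 (running OOP $826).
#3 ($4,285): $144 to deductible, leaving $4,141; coinsurance $4,141 × 15% = $621.15. Cost to traveler: $765.15. OOP to date $1,591.15.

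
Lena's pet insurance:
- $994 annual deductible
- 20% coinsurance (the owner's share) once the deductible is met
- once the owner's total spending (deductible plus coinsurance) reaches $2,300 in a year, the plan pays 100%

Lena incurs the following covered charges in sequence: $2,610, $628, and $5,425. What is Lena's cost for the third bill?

$857.20

Claim 1 — $2,610: $994 finishes the deductible; $1,616 goes to coinsurance; coinsurance $1,616 × 20% = $323.20. Owner owes $1,317.20 (running OOP $1,317.20).
Claim 2 — $628: 20% coinsurance on $628 = $125.60. Cost to owner: $125.60. OOP to date $1,442.80.
Claim 3 — $5,425: deductible met; 20% of $5,425 = $1,085. That would push OOP to $2,527.80, over the $2,300 cap, so owner pays $2,300 − $1,442.80 = $857.20.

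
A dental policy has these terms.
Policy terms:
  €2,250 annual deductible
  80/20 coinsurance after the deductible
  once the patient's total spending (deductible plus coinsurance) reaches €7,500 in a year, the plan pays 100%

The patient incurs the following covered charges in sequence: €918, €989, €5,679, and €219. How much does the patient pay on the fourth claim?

€43.80

#1 (€918): all of it applies to the deductible. Patient owes €918 (running OOP €918).
#2 (€989): fully absorbed by the deductible. Cost to patient: €989. OOP to date €1,907.
#3 (€5,679): €343 to deductible, leaving €5,336; 20% of €5,336 = €1,067.20. Cost to patient: €1,410.20. OOP to date €3,317.20.
#4 (€219): deductible met; 20% of €219 = €43.80. Patient pays €43.80; OOP now €3,361.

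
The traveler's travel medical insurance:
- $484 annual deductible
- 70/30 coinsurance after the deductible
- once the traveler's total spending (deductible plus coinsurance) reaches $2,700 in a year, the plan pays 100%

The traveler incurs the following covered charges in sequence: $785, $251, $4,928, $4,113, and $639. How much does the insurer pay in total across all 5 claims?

Claim 1 — $785: deductible takes $484, $301 remains; traveler's 30% is $90.30. Cost to traveler: $574.30. OOP to date $574.30. Insurer: $785 − $574.30 = $210.70.
Claim 2 — $251: deductible met; 30% of $251 = $75.30. Traveler pays $75.30; OOP now $649.60. Plan pays $251 − $75.30 = $175.70.
Claim 3 — $4,928: deductible met; 30% of $4,928 = $1,478.40. Traveler pays $1,478.40; OOP now $2,128. Insurer: $4,928 − $1,478.40 = $3,449.60.
Claim 4 — $4,113: deductible already satisfied, so traveler's share is 30% × $4,113 = $1,233.90. OOP would hit $3,361.90 > $2,700, so the cap limits the traveler to $2,700 − $2,128 = $572. Plan pays $4,113 − $572 = $3,541.
Claim 5 — $639: deductible met; 30% of $639 = $191.70. OOP would hit $2,891.70 > $2,700, so the cap limits the traveler to $2,700 − $2,700 = $0. Plan pays $639 − $0 = $639.
Insurer total = bills − traveler's total = $10,716 − $2,700 = $8,016.

$8,016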